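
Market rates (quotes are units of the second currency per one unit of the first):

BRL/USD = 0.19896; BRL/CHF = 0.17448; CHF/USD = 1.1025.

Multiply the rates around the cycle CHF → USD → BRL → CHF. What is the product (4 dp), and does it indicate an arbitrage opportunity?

0.9668 (arbitrage exists)

Around CHF → USD → BRL → CHF: 1 × 1.1025 ÷ 0.19896 × 0.17448 = 0.966849
Product < 1; profitable direction is CHF → BRL → USD → CHF.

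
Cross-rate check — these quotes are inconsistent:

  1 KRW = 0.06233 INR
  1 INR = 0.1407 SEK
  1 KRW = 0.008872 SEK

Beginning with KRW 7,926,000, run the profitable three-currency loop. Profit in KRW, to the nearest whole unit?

Profit: KRW 92,338

Profitable loop is KRW → SEK → INR → KRW:
KRW 7,926,000 × 0.008872 = SEK 70,319.47
SEK 70,319.47 ÷ 0.1407 = INR 499,783.03
INR 499,783.03 ÷ 0.06233 = KRW 8,018,338
Profit = KRW 8,018,338 − KRW 7,926,000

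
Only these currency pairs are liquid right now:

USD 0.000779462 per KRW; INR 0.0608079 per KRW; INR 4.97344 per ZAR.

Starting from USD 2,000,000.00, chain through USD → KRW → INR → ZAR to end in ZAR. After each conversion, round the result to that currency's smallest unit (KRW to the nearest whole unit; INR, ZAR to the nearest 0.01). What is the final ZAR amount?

ZAR 31,371,708.47

USD 2,000,000.00 ÷ 0.000779462 = KRW 2,565,872,358
KRW 2,565,872,358 × 0.0608079 = INR 156,025,309.76
INR 156,025,309.76 ÷ 4.97344 = ZAR 31,371,708.47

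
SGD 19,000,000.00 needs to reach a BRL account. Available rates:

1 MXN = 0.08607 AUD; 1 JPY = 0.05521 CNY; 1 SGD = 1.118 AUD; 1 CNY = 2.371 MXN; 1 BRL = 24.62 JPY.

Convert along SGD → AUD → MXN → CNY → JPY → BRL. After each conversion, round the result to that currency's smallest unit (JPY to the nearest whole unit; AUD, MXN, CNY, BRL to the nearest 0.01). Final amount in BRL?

BRL 76,578,393.58

SGD 19,000,000.00 × 1.118 = AUD 21,242,000.00
AUD 21,242,000.00 ÷ 0.08607 = MXN 246,799,117.00
MXN 246,799,117.00 ÷ 2.371 = CNY 104,090,728.38
CNY 104,090,728.38 ÷ 0.05521 = JPY 1,885,360,050
JPY 1,885,360,050 ÷ 24.62 = BRL 76,578,393.58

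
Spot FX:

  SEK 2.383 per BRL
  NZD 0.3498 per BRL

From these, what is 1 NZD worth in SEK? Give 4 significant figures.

1 NZD ÷ 0.3498 = 2.85878 BRL
2.85878 BRL × 2.383 = 6.81246 SEK

NZD/SEK = 6.812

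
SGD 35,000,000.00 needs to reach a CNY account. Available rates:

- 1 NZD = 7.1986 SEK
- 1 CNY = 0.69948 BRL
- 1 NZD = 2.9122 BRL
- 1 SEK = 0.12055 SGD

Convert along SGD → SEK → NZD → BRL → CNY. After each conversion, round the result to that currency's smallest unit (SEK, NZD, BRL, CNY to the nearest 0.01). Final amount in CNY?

CNY 167,918,553.21

SGD 35,000,000.00 ÷ 0.12055 = SEK 290,335,960.18
SEK 290,335,960.18 ÷ 7.1986 = NZD 40,332,281.30
NZD 40,332,281.30 × 2.9122 = BRL 117,455,669.60
BRL 117,455,669.60 ÷ 0.69948 = CNY 167,918,553.21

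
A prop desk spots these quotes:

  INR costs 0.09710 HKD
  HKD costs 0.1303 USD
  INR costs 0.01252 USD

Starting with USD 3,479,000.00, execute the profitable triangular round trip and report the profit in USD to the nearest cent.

Profitable loop is USD → INR → HKD → USD:
USD 3,479,000.00 ÷ 0.01252 = INR 277,875,399.36
INR 277,875,399.36 × 0.09710 = HKD 26,981,701.28
HKD 26,981,701.28 × 0.1303 = USD 3,515,715.68
Profit = USD 3,515,715.68 − USD 3,479,000.00

Profit: USD 36,715.68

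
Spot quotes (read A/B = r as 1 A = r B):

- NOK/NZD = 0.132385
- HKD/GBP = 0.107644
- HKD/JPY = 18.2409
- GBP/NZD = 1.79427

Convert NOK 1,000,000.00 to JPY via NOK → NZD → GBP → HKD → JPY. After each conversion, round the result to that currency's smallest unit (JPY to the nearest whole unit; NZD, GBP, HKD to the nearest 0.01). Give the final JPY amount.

NOK 1,000,000.00 × 0.132385 = NZD 132,385.00
NZD 132,385.00 ÷ 1.79427 = GBP 73,782.10
GBP 73,782.10 ÷ 0.107644 = HKD 685,426.96
HKD 685,426.96 × 18.2409 = JPY 12,502,805

JPY 12,502,805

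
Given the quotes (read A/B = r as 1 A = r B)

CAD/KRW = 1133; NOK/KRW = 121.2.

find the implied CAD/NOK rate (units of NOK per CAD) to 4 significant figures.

CAD/NOK = 9.348

1 CAD × 1133 = 1133 KRW
1133 KRW ÷ 121.2 = 9.34818 NOK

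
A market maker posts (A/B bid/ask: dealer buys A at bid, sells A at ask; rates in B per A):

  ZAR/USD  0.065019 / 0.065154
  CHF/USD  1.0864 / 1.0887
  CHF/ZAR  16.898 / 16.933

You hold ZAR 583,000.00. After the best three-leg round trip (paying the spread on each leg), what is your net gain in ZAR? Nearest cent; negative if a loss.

Best loop ZAR → USD → CHF → ZAR:
ZAR 583,000.00 × 0.065019 (sell ZAR at bid) = USD 37,906.08
USD 37,906.08 ÷ 1.0887 (buy CHF at ask) = CHF 34,817.74
CHF 34,817.74 × 16.898 (sell CHF at bid) = ZAR 588,350.22

Net profit: ZAR 5,350.22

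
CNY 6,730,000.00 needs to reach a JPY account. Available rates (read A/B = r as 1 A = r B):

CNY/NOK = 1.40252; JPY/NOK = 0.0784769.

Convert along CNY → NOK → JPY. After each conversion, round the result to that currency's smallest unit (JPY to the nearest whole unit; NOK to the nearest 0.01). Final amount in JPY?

CNY 6,730,000.00 × 1.40252 = NOK 9,438,959.60
NOK 9,438,959.60 ÷ 0.0784769 = JPY 120,276,917

JPY 120,276,917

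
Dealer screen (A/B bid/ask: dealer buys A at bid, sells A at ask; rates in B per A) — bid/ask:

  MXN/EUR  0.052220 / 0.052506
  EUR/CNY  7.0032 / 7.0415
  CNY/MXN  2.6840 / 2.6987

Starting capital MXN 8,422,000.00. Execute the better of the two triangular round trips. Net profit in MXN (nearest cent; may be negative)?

Best loop MXN → CNY → EUR → MXN:
MXN 8,422,000.00 ÷ 2.6987 (buy CNY at ask) = CNY 3,120,761.85
CNY 3,120,761.85 ÷ 7.0415 (buy EUR at ask) = EUR 443,195.60
EUR 443,195.60 ÷ 0.052506 (buy MXN at ask) = MXN 8,440,856.37

Net profit: MXN 18,856.37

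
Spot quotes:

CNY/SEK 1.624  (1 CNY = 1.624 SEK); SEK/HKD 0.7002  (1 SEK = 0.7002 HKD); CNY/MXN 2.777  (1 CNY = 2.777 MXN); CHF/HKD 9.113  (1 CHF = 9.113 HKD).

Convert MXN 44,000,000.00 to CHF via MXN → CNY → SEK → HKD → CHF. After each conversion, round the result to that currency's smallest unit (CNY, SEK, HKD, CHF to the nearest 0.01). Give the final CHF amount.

CHF 1,977,076.88

MXN 44,000,000.00 ÷ 2.777 = CNY 15,844,436.44
CNY 15,844,436.44 × 1.624 = SEK 25,731,364.78
SEK 25,731,364.78 × 0.7002 = HKD 18,017,101.62
HKD 18,017,101.62 ÷ 9.113 = CHF 1,977,076.88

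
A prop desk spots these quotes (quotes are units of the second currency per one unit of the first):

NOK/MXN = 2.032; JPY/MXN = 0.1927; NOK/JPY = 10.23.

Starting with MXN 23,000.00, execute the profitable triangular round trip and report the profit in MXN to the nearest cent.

Profitable loop is MXN → JPY → NOK → MXN:
MXN 23,000.00 ÷ 0.1927 = JPY 119,357
JPY 119,357 ÷ 10.23 = NOK 11,667.30
NOK 11,667.30 × 2.032 = MXN 23,707.96
Profit = MXN 23,707.96 − MXN 23,000.00

Profit: MXN 707.96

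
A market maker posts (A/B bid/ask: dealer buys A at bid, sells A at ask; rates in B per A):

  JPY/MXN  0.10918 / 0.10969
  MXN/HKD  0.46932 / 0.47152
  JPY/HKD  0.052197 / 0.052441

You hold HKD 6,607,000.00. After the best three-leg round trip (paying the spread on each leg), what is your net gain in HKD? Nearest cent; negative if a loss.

Net profit: HKD 60,801.99

Best loop HKD → MXN → JPY → HKD:
HKD 6,607,000.00 ÷ 0.47152 (buy MXN at ask) = MXN 14,012,130.98
MXN 14,012,130.98 ÷ 0.10969 (buy JPY at ask) = JPY 127,743,012
JPY 127,743,012 × 0.052197 (sell JPY at bid) = HKD 6,667,801.99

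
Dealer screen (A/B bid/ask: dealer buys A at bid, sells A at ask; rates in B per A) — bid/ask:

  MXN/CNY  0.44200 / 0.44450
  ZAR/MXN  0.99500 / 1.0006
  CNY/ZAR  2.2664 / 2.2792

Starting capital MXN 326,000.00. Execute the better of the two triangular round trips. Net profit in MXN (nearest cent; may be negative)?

Best loop MXN → CNY → ZAR → MXN:
MXN 326,000.00 × 0.44200 (sell MXN at bid) = CNY 144,092.00
CNY 144,092.00 × 2.2664 (sell CNY at bid) = ZAR 326,570.11
ZAR 326,570.11 × 0.99500 (sell ZAR at bid) = MXN 324,937.26

Net result: MXN -1,062.74 (no profitable arbitrage after spreads)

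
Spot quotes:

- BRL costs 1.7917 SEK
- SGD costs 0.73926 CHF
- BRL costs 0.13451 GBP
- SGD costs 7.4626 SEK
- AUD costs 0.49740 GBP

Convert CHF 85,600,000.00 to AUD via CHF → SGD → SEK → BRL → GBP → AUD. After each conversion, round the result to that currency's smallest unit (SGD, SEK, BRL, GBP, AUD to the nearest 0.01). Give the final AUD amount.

CHF 85,600,000.00 ÷ 0.73926 = SGD 115,791,467.14
SGD 115,791,467.14 × 7.4626 = SEK 864,105,402.68
SEK 864,105,402.68 ÷ 1.7917 = BRL 482,282,414.85
BRL 482,282,414.85 × 0.13451 = GBP 64,871,807.62
GBP 64,871,807.62 ÷ 0.49740 = AUD 130,421,808.64

AUD 130,421,808.64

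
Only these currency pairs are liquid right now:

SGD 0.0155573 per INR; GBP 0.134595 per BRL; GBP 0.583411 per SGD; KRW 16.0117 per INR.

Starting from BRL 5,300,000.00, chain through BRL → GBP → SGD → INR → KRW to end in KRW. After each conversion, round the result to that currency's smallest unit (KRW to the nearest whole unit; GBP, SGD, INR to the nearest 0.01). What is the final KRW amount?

KRW 1,258,442,573

BRL 5,300,000.00 × 0.134595 = GBP 713,353.50
GBP 713,353.50 ÷ 0.583411 = SGD 1,222,728.92
SGD 1,222,728.92 ÷ 0.0155573 = INR 78,595,188.11
INR 78,595,188.11 × 16.0117 = KRW 1,258,442,573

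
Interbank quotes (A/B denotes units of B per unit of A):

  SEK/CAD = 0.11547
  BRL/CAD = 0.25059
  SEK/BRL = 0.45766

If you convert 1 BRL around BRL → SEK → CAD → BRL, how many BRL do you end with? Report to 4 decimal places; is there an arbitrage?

1.0068 (arbitrage exists)

Around BRL → SEK → CAD → BRL: 1 ÷ 0.45766 × 0.11547 ÷ 0.25059 = 1.006845
Product > 1; profitable direction is BRL → SEK → CAD → BRL.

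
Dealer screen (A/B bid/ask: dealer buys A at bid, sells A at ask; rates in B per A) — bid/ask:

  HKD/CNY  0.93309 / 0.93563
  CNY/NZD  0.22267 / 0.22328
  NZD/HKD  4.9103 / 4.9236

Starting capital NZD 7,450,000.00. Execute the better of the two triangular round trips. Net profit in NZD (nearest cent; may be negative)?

Net profit: NZD 150,629.16

Best loop NZD → HKD → CNY → NZD:
NZD 7,450,000.00 × 4.9103 (sell NZD at bid) = HKD 36,581,735.00
HKD 36,581,735.00 × 0.93309 (sell HKD at bid) = CNY 34,134,051.11
CNY 34,134,051.11 × 0.22267 (sell CNY at bid) = NZD 7,600,629.16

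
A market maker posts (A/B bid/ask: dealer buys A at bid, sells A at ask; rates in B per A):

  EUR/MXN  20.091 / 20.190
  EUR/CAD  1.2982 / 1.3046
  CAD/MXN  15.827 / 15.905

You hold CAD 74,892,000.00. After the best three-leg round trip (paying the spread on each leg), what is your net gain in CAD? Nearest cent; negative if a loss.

Best loop CAD → MXN → EUR → CAD:
CAD 74,892,000.00 × 15.827 (sell CAD at bid) = MXN 1,185,315,684.00
MXN 1,185,315,684.00 ÷ 20.190 (buy EUR at ask) = EUR 58,708,057.65
EUR 58,708,057.65 × 1.2982 (sell EUR at bid) = CAD 76,214,800.44

Net profit: CAD 1,322,800.44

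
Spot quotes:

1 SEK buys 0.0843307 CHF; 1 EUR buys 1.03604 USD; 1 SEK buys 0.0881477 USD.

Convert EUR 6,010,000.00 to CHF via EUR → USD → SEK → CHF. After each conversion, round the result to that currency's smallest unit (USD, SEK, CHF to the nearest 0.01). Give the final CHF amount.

EUR 6,010,000.00 × 1.03604 = USD 6,226,600.40
USD 6,226,600.40 ÷ 0.0881477 = SEK 70,638,262.82
SEK 70,638,262.82 × 0.0843307 = CHF 5,956,974.15

CHF 5,956,974.15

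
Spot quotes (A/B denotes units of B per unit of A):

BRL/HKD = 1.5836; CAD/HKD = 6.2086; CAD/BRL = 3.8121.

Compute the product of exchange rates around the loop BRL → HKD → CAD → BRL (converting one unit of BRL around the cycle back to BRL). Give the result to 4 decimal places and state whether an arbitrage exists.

Around BRL → HKD → CAD → BRL: 1 × 1.5836 ÷ 6.2086 × 3.8121 = 0.972335
Product < 1; profitable direction is BRL → CAD → HKD → BRL.

0.9723 (arbitrage exists)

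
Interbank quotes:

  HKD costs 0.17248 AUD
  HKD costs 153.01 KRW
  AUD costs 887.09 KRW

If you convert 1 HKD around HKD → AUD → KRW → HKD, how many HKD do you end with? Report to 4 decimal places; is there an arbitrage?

1.0000 (no arbitrage)

Around HKD → AUD → KRW → HKD: 1 × 0.17248 × 887.09 ÷ 153.01 = 0.999969
Product ≈ 1 (deviation 0.003%, within rounding noise).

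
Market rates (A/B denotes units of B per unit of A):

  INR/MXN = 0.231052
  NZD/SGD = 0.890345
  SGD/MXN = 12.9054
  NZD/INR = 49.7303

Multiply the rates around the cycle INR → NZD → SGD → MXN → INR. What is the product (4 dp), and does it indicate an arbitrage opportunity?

Around INR → NZD → SGD → MXN → INR: 1 ÷ 49.7303 × 0.890345 × 12.9054 ÷ 0.231052 = 0.999998
Product ≈ 1 (deviation 0.000%, within rounding noise).

1.0000 (no arbitrage)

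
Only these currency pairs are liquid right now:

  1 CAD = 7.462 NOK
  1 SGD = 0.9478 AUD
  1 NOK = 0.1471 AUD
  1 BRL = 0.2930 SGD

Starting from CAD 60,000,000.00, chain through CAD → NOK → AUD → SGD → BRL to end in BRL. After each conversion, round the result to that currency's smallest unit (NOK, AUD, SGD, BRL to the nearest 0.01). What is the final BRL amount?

BRL 237,156,396.66

CAD 60,000,000.00 × 7.462 = NOK 447,720,000.00
NOK 447,720,000.00 × 0.1471 = AUD 65,859,612.00
AUD 65,859,612.00 ÷ 0.9478 = SGD 69,486,824.22
SGD 69,486,824.22 ÷ 0.2930 = BRL 237,156,396.66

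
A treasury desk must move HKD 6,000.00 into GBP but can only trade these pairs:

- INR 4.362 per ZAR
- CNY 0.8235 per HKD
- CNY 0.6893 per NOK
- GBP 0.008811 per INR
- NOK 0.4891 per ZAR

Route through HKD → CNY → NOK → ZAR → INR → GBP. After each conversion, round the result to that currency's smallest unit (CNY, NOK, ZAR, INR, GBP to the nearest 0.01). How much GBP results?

GBP 563.27

HKD 6,000.00 × 0.8235 = CNY 4,941.00
CNY 4,941.00 ÷ 0.6893 = NOK 7,168.14
NOK 7,168.14 ÷ 0.4891 = ZAR 14,655.78
ZAR 14,655.78 × 4.362 = INR 63,928.51
INR 63,928.51 × 0.008811 = GBP 563.27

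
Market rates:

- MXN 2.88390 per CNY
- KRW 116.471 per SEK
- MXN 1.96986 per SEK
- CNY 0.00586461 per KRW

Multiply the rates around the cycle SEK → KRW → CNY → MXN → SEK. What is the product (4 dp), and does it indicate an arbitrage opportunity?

1.0000 (no arbitrage)

Around SEK → KRW → CNY → MXN → SEK: 1 × 116.471 × 0.00586461 × 2.88390 ÷ 1.96986 = 1.000004
Product ≈ 1 (deviation 0.000%, within rounding noise).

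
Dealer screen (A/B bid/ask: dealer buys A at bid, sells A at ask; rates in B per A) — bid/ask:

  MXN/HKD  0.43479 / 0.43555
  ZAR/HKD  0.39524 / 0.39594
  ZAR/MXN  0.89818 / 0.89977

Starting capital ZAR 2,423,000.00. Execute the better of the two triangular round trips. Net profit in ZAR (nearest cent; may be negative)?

Best loop ZAR → HKD → MXN → ZAR:
ZAR 2,423,000.00 × 0.39524 (sell ZAR at bid) = HKD 957,666.52
HKD 957,666.52 ÷ 0.43555 (buy MXN at ask) = MXN 2,198,752.20
MXN 2,198,752.20 ÷ 0.89977 (buy ZAR at ask) = ZAR 2,443,682.49

Net profit: ZAR 20,682.49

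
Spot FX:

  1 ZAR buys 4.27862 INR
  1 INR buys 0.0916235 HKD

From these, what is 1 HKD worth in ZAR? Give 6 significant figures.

HKD/ZAR = 2.55088

1 HKD ÷ 0.0916235 = 10.9142 INR
10.9142 INR ÷ 4.27862 = 2.55088 ZAR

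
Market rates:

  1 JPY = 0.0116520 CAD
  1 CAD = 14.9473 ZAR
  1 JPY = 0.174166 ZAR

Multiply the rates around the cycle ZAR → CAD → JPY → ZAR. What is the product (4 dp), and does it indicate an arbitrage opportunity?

Around ZAR → CAD → JPY → ZAR: 1 ÷ 14.9473 ÷ 0.0116520 × 0.174166 = 1.000000
Product ≈ 1 (deviation 0.000%, within rounding noise).

1.0000 (no arbitrage)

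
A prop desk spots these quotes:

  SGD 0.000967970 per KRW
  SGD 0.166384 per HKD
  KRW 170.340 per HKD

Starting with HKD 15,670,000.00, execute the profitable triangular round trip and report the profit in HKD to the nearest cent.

Profit: HKD 142,553.83

Profitable loop is HKD → SGD → KRW → HKD:
HKD 15,670,000.00 × 0.166384 = SGD 2,607,237.28
SGD 2,607,237.28 ÷ 0.000967970 = KRW 2,693,510,419
KRW 2,693,510,419 ÷ 170.340 = HKD 15,812,553.83
Profit = HKD 15,812,553.83 − HKD 15,670,000.00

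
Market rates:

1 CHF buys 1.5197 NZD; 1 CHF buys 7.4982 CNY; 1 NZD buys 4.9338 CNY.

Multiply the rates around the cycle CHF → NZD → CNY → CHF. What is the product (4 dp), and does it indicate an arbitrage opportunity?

1.0000 (no arbitrage)

Around CHF → NZD → CNY → CHF: 1 × 1.5197 × 4.9338 ÷ 7.4982 = 0.999959
Product ≈ 1 (deviation 0.004%, within rounding noise).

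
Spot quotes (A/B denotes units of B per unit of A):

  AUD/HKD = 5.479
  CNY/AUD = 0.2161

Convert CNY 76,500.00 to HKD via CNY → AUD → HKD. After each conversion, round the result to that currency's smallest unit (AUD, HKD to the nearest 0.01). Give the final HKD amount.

CNY 76,500.00 × 0.2161 = AUD 16,531.65
AUD 16,531.65 × 5.479 = HKD 90,576.91

HKD 90,576.91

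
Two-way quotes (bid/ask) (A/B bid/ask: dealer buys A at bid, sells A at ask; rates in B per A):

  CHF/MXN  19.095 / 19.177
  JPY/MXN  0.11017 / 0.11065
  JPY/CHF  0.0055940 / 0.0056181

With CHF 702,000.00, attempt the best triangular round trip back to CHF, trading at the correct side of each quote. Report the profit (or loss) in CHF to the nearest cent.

Net profit: CHF 15,844.42

Best loop CHF → JPY → MXN → CHF:
CHF 702,000.00 ÷ 0.0056181 (buy JPY at ask) = JPY 124,953,276
JPY 124,953,276 × 0.11017 (sell JPY at bid) = MXN 13,766,102.42
MXN 13,766,102.42 ÷ 19.177 (buy CHF at ask) = CHF 717,844.42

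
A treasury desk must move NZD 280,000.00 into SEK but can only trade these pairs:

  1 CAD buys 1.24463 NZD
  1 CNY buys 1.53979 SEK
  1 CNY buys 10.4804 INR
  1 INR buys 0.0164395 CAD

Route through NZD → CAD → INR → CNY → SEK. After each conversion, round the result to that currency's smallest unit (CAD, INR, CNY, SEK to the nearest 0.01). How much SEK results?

NZD 280,000.00 ÷ 1.24463 = CAD 224,966.46
CAD 224,966.46 ÷ 0.0164395 = INR 13,684,507.44
INR 13,684,507.44 ÷ 10.4804 = CNY 1,305,723.77
CNY 1,305,723.77 × 1.53979 = SEK 2,010,540.40

SEK 2,010,540.40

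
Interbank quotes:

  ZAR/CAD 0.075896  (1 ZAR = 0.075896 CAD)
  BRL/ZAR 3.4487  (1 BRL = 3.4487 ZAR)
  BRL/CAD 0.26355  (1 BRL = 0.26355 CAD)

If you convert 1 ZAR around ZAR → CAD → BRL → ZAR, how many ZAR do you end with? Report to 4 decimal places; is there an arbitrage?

Around ZAR → CAD → BRL → ZAR: 1 × 0.075896 ÷ 0.26355 × 3.4487 = 0.993142
Product < 1; profitable direction is ZAR → BRL → CAD → ZAR.

0.9931 (arbitrage exists)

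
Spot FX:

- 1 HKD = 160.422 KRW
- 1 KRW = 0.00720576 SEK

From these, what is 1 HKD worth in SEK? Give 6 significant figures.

1 HKD × 160.422 = 160.422 KRW
160.422 KRW × 0.00720576 = 1.15596 SEK

HKD/SEK = 1.15596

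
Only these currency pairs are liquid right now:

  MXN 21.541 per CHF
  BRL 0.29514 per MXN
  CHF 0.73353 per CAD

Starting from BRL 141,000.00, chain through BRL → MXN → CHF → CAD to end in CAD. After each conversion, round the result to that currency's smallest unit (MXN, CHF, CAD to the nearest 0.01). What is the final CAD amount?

CAD 30,234.81

BRL 141,000.00 ÷ 0.29514 = MXN 477,739.38
MXN 477,739.38 ÷ 21.541 = CHF 22,178.14
CHF 22,178.14 ÷ 0.73353 = CAD 30,234.81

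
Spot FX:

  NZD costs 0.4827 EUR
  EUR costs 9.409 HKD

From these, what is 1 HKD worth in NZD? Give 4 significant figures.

HKD/NZD = 0.2202

1 HKD ÷ 9.409 = 0.106281 EUR
0.106281 EUR ÷ 0.4827 = 0.220181 NZD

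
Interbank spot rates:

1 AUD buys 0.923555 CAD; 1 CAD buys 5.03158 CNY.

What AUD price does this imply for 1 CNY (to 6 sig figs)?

1 CNY ÷ 5.03158 = 0.198745 CAD
0.198745 CAD ÷ 0.923555 = 0.215195 AUD

CNY/AUD = 0.215195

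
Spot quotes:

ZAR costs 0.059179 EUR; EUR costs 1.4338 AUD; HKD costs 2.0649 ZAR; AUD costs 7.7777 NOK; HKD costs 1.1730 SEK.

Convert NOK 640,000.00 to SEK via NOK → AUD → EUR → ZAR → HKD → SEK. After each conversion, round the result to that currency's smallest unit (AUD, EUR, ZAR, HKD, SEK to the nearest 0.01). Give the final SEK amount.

SEK 550,898.51

NOK 640,000.00 ÷ 7.7777 = AUD 82,286.54
AUD 82,286.54 ÷ 1.4338 = EUR 57,390.53
EUR 57,390.53 ÷ 0.059179 = ZAR 969,778.64
ZAR 969,778.64 ÷ 2.0649 = HKD 469,649.20
HKD 469,649.20 × 1.1730 = SEK 550,898.51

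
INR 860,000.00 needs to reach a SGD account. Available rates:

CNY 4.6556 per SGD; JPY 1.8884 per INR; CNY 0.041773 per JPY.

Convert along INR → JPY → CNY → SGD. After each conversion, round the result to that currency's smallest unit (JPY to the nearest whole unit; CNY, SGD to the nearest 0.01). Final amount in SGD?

INR 860,000.00 × 1.8884 = JPY 1,624,024
JPY 1,624,024 × 0.041773 = CNY 67,840.35
CNY 67,840.35 ÷ 4.6556 = SGD 14,571.77

SGD 14,571.77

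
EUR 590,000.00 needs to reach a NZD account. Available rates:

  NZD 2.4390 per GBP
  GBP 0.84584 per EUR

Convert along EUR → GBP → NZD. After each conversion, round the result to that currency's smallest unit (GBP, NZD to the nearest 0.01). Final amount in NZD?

EUR 590,000.00 × 0.84584 = GBP 499,045.60
GBP 499,045.60 × 2.4390 = NZD 1,217,172.22

NZD 1,217,172.22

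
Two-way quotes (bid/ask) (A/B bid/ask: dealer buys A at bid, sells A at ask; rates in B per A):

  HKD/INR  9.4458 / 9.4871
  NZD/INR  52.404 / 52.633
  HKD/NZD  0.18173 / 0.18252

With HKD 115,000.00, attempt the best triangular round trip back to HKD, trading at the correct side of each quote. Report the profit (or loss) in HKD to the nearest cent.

Best loop HKD → NZD → INR → HKD:
HKD 115,000.00 × 0.18173 (sell HKD at bid) = NZD 20,898.95
NZD 20,898.95 × 52.404 (sell NZD at bid) = INR 1,095,188.58
INR 1,095,188.58 ÷ 9.4871 (buy HKD at ask) = HKD 115,439.76

Net profit: HKD 439.76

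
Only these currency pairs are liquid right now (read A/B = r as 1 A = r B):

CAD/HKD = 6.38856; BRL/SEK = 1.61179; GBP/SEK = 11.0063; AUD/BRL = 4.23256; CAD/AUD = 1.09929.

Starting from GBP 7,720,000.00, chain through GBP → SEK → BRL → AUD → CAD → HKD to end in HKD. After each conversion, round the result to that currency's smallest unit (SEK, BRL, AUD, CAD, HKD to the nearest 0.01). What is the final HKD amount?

HKD 72,383,198.00

GBP 7,720,000.00 × 11.0063 = SEK 84,968,636.00
SEK 84,968,636.00 ÷ 1.61179 = BRL 52,716,939.55
BRL 52,716,939.55 ÷ 4.23256 = AUD 12,455,095.63
AUD 12,455,095.63 ÷ 1.09929 = CAD 11,330,127.29
CAD 11,330,127.29 × 6.38856 = HKD 72,383,198.00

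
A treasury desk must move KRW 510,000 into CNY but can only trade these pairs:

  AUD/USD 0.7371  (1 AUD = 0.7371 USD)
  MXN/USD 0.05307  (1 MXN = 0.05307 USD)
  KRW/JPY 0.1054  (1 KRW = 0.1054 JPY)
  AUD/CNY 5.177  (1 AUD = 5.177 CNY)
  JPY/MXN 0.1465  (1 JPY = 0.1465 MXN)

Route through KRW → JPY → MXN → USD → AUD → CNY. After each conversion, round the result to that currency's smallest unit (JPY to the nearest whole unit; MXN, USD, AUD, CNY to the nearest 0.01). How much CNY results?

CNY 2,935.26

KRW 510,000 × 0.1054 = JPY 53,754
JPY 53,754 × 0.1465 = MXN 7,874.96
MXN 7,874.96 × 0.05307 = USD 417.92
USD 417.92 ÷ 0.7371 = AUD 566.98
AUD 566.98 × 5.177 = CNY 2,935.26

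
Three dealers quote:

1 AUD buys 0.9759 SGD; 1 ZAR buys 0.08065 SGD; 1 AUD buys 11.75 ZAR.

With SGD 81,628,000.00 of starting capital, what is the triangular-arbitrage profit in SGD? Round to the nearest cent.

Profitable loop is SGD → ZAR → AUD → SGD:
SGD 81,628,000.00 ÷ 0.08065 = ZAR 1,012,126,472.41
ZAR 1,012,126,472.41 ÷ 11.75 = AUD 86,138,423.18
AUD 86,138,423.18 × 0.9759 = SGD 84,062,487.19
Profit = SGD 84,062,487.19 − SGD 81,628,000.00

Profit: SGD 2,434,487.19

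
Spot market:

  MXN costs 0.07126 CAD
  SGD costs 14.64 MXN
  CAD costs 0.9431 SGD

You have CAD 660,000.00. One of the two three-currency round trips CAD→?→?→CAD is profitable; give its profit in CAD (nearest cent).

Profit: CAD 10,809.64

Profitable loop is CAD → MXN → SGD → CAD:
CAD 660,000.00 ÷ 0.07126 = MXN 9,261,857.98
MXN 9,261,857.98 ÷ 14.64 = SGD 632,640.57
SGD 632,640.57 ÷ 0.9431 = CAD 670,809.64
Profit = CAD 670,809.64 − CAD 660,000.00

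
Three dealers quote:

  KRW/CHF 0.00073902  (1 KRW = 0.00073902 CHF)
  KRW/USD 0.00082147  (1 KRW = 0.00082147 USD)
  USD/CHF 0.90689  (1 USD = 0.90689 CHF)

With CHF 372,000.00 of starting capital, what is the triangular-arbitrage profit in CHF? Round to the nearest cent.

Profitable loop is CHF → KRW → USD → CHF:
CHF 372,000.00 ÷ 0.00073902 = KRW 503,369,327
KRW 503,369,327 × 0.00082147 = USD 413,502.80
USD 413,502.80 × 0.90689 = CHF 375,001.56
Profit = CHF 375,001.56 − CHF 372,000.00

Profit: CHF 3,001.56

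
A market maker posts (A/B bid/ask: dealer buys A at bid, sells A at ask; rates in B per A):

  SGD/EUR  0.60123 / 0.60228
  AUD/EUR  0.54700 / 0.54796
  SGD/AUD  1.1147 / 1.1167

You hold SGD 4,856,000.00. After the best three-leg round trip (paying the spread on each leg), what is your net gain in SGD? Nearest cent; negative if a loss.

Net profit: SGD 60,154.96

Best loop SGD → AUD → EUR → SGD:
SGD 4,856,000.00 × 1.1147 (sell SGD at bid) = AUD 5,412,983.20
AUD 5,412,983.20 × 0.54700 (sell AUD at bid) = EUR 2,960,901.81
EUR 2,960,901.81 ÷ 0.60228 (buy SGD at ask) = SGD 4,916,154.96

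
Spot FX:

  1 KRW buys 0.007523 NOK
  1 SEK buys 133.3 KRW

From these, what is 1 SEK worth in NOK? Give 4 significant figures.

SEK/NOK = 1.003

1 SEK × 133.3 = 133.3 KRW
133.3 KRW × 0.007523 = 1.00282 NOK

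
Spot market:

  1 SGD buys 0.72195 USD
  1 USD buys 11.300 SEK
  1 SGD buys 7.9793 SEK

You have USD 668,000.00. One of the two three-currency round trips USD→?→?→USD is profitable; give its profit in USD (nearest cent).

Profitable loop is USD → SEK → SGD → USD:
USD 668,000.00 × 11.300 = SEK 7,548,400.00
SEK 7,548,400.00 ÷ 7.9793 = SGD 945,997.77
SGD 945,997.77 × 0.72195 = USD 682,963.09
Profit = USD 682,963.09 − USD 668,000.00

Profit: USD 14,963.09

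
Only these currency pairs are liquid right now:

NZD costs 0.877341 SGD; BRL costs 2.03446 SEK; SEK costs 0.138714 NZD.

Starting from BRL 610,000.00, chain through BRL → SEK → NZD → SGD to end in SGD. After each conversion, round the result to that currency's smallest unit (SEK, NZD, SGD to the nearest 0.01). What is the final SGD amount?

BRL 610,000.00 × 2.03446 = SEK 1,241,020.60
SEK 1,241,020.60 × 0.138714 = NZD 172,146.93
NZD 172,146.93 × 0.877341 = SGD 151,031.56

SGD 151,031.56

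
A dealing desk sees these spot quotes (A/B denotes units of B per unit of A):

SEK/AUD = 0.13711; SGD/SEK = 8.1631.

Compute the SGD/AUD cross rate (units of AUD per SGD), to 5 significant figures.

SGD/AUD = 1.1192

1 SGD × 8.1631 = 8.1631 SEK
8.1631 SEK × 0.13711 = 1.11924 AUD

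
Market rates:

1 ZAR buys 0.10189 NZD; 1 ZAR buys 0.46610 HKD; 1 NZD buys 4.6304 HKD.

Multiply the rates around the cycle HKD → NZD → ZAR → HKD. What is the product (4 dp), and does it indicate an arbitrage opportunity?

Around HKD → NZD → ZAR → HKD: 1 ÷ 4.6304 ÷ 0.10189 × 0.46610 = 0.987937
Product < 1; profitable direction is HKD → ZAR → NZD → HKD.

0.9879 (arbitrage exists)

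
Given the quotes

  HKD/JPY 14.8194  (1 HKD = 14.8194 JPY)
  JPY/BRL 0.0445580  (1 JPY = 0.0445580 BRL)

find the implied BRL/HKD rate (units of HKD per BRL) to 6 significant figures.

1 BRL ÷ 0.0445580 = 22.4427 JPY
22.4427 JPY ÷ 14.8194 = 1.51441 HKD

BRL/HKD = 1.51441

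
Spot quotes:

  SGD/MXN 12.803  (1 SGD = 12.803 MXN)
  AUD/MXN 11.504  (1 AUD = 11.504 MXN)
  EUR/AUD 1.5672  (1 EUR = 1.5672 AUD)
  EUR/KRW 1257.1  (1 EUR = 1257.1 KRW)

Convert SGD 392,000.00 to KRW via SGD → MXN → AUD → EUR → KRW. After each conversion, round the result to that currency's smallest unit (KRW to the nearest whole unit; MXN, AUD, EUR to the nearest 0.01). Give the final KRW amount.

KRW 349,940,612

SGD 392,000.00 × 12.803 = MXN 5,018,776.00
MXN 5,018,776.00 ÷ 11.504 = AUD 436,263.56
AUD 436,263.56 ÷ 1.5672 = EUR 278,371.34
EUR 278,371.34 × 1257.1 = KRW 349,940,612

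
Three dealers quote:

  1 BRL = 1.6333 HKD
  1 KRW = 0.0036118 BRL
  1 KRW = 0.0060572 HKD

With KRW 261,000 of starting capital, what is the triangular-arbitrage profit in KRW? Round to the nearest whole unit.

Profit: KRW 6,993

Profitable loop is KRW → HKD → BRL → KRW:
KRW 261,000 × 0.0060572 = HKD 1,580.93
HKD 1,580.93 ÷ 1.6333 = BRL 967.94
BRL 967.94 ÷ 0.0036118 = KRW 267,993
Profit = KRW 267,993 − KRW 261,000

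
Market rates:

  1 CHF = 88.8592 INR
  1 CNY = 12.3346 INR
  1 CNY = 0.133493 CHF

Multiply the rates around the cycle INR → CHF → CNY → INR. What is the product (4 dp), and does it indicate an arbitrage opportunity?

Around INR → CHF → CNY → INR: 1 ÷ 88.8592 ÷ 0.133493 × 12.3346 = 1.039834
Product > 1; profitable direction is INR → CHF → CNY → INR.

1.0398 (arbitrage exists)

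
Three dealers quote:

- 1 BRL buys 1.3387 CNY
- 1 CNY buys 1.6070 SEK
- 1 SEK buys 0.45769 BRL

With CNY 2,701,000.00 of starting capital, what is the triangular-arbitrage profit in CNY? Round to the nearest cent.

Profit: CNY 42,178.20

Profitable loop is CNY → BRL → SEK → CNY:
CNY 2,701,000.00 ÷ 1.3387 = BRL 2,017,629.04
BRL 2,017,629.04 ÷ 0.45769 = SEK 4,408,287.36
SEK 4,408,287.36 ÷ 1.6070 = CNY 2,743,178.20
Profit = CNY 2,743,178.20 − CNY 2,701,000.00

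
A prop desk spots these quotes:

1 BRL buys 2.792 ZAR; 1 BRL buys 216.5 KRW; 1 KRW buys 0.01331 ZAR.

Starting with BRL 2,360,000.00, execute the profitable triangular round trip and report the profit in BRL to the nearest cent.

Profitable loop is BRL → KRW → ZAR → BRL:
BRL 2,360,000.00 × 216.5 = KRW 510,940,000
KRW 510,940,000 × 0.01331 = ZAR 6,800,611.40
ZAR 6,800,611.40 ÷ 2.792 = BRL 2,435,749.07
Profit = BRL 2,435,749.07 − BRL 2,360,000.00

Profit: BRL 75,749.07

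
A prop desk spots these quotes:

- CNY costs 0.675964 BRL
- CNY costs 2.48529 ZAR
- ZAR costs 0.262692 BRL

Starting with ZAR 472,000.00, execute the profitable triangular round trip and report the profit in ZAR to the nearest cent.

Profitable loop is ZAR → CNY → BRL → ZAR:
ZAR 472,000.00 ÷ 2.48529 = CNY 189,917.47
CNY 189,917.47 × 0.675964 = BRL 128,377.38
BRL 128,377.38 ÷ 0.262692 = ZAR 488,699.22
Profit = ZAR 488,699.22 − ZAR 472,000.00

Profit: ZAR 16,699.22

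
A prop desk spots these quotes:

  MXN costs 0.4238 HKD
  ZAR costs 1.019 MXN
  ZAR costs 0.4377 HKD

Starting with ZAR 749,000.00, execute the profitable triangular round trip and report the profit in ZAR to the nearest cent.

Profitable loop is ZAR → HKD → MXN → ZAR:
ZAR 749,000.00 × 0.4377 = HKD 327,837.30
HKD 327,837.30 ÷ 0.4238 = MXN 773,566.07
MXN 773,566.07 ÷ 1.019 = ZAR 759,142.36
Profit = ZAR 759,142.36 − ZAR 749,000.00

Profit: ZAR 10,142.36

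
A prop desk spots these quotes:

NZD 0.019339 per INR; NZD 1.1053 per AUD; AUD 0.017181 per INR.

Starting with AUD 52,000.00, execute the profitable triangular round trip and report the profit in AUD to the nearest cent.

Profit: AUD 955.22

Profitable loop is AUD → INR → NZD → AUD:
AUD 52,000.00 ÷ 0.017181 = INR 3,026,599.15
INR 3,026,599.15 × 0.019339 = NZD 58,531.40
NZD 58,531.40 ÷ 1.1053 = AUD 52,955.22
Profit = AUD 52,955.22 − AUD 52,000.00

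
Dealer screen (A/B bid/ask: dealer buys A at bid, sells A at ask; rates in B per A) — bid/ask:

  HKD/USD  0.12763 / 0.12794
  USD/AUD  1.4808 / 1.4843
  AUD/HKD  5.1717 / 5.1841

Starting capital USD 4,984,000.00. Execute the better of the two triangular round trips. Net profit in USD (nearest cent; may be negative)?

Net profit: USD 78,635.14

Best loop USD → HKD → AUD → USD:
USD 4,984,000.00 ÷ 0.12794 (buy HKD at ask) = HKD 38,955,760.51
HKD 38,955,760.51 ÷ 5.1841 (buy AUD at ask) = AUD 7,514,469.34
AUD 7,514,469.34 ÷ 1.4843 (buy USD at ask) = USD 5,062,635.14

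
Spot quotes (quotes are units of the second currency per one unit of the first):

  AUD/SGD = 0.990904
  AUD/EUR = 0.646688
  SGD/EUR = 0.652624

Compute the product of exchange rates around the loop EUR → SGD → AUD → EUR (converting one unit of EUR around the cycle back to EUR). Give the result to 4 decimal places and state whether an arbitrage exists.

Around EUR → SGD → AUD → EUR: 1 ÷ 0.652624 ÷ 0.990904 × 0.646688 = 1.000000
Product ≈ 1 (deviation 0.000%, within rounding noise).

1.0000 (no arbitrage)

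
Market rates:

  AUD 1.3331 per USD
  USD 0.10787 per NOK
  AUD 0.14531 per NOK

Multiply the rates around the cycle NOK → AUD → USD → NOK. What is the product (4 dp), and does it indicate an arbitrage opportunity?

Around NOK → AUD → USD → NOK: 1 × 0.14531 ÷ 1.3331 ÷ 0.10787 = 1.010490
Product > 1; profitable direction is NOK → AUD → USD → NOK.

1.0105 (arbitrage exists)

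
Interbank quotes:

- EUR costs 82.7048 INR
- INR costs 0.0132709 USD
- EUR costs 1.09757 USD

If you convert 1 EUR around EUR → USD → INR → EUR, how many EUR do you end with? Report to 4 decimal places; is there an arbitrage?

Around EUR → USD → INR → EUR: 1 × 1.09757 ÷ 0.0132709 ÷ 82.7048 = 1.000003
Product ≈ 1 (deviation 0.000%, within rounding noise).

1.0000 (no arbitrage)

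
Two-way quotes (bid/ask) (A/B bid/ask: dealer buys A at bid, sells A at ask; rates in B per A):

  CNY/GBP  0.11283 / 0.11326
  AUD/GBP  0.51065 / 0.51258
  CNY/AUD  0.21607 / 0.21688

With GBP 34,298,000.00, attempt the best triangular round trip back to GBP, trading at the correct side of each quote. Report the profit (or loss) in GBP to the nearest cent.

Net profit: GBP 512,657.22

Best loop GBP → AUD → CNY → GBP:
GBP 34,298,000.00 ÷ 0.51258 (buy AUD at ask) = AUD 66,912,481.95
AUD 66,912,481.95 ÷ 0.21688 (buy CNY at ask) = CNY 308,523,063.23
CNY 308,523,063.23 × 0.11283 (sell CNY at bid) = GBP 34,810,657.22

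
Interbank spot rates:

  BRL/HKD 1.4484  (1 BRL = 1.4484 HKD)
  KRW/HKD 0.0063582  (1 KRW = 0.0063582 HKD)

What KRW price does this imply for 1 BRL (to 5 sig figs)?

BRL/KRW = 227.80

1 BRL × 1.4484 = 1.4484 HKD
1.4484 HKD ÷ 0.0063582 = 227.8 KRW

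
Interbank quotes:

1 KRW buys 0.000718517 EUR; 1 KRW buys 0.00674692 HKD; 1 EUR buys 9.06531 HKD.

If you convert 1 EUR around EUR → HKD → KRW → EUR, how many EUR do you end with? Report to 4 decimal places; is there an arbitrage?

Around EUR → HKD → KRW → EUR: 1 × 9.06531 ÷ 0.00674692 × 0.000718517 = 0.965415
Product < 1; profitable direction is EUR → KRW → HKD → EUR.

0.9654 (arbitrage exists)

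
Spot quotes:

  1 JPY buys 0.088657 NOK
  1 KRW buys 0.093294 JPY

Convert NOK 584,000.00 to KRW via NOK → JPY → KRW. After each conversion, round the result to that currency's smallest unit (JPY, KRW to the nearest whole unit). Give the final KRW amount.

NOK 584,000.00 ÷ 0.088657 = JPY 6,587,184
JPY 6,587,184 ÷ 0.093294 = KRW 70,606,727

KRW 70,606,727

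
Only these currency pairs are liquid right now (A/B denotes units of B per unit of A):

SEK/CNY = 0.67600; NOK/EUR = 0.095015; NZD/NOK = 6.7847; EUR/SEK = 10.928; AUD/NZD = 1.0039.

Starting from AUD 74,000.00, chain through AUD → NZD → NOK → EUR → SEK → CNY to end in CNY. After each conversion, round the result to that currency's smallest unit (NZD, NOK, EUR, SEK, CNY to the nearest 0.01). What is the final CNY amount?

AUD 74,000.00 × 1.0039 = NZD 74,288.60
NZD 74,288.60 × 6.7847 = NOK 504,025.86
NOK 504,025.86 × 0.095015 = EUR 47,890.02
EUR 47,890.02 × 10.928 = SEK 523,342.14
SEK 523,342.14 × 0.67600 = CNY 353,779.29

CNY 353,779.29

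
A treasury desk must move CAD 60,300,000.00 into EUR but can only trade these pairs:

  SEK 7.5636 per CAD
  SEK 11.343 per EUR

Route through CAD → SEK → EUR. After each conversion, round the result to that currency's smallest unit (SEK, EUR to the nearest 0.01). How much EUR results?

CAD 60,300,000.00 × 7.5636 = SEK 456,085,080.00
SEK 456,085,080.00 ÷ 11.343 = EUR 40,208,505.69

EUR 40,208,505.69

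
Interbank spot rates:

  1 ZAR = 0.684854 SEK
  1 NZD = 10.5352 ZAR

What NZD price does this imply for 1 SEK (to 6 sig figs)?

SEK/NZD = 0.138599

1 SEK ÷ 0.684854 = 1.46017 ZAR
1.46017 ZAR ÷ 10.5352 = 0.138599 NZD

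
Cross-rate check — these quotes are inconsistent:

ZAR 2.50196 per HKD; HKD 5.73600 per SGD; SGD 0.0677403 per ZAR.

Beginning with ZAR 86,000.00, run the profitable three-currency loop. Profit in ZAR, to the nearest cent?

Profitable loop is ZAR → HKD → SGD → ZAR:
ZAR 86,000.00 ÷ 2.50196 = HKD 34,373.05
HKD 34,373.05 ÷ 5.73600 = SGD 5,992.51
SGD 5,992.51 ÷ 0.0677403 = ZAR 88,463.03
Profit = ZAR 88,463.03 − ZAR 86,000.00

Profit: ZAR 2,463.03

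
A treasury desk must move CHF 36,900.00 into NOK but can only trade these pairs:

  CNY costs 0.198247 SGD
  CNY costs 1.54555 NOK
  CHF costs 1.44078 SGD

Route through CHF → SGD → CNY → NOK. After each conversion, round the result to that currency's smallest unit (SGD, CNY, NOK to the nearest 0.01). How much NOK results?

CHF 36,900.00 × 1.44078 = SGD 53,164.78
SGD 53,164.78 ÷ 0.198247 = CNY 268,174.45
CNY 268,174.45 × 1.54555 = NOK 414,477.02

NOK 414,477.02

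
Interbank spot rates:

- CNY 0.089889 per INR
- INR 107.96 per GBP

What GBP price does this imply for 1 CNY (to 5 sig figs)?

1 CNY ÷ 0.089889 = 11.1248 INR
11.1248 INR ÷ 107.96 = 0.103046 GBP

CNY/GBP = 0.10305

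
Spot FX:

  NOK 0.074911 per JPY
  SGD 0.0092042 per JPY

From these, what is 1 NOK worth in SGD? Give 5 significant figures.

NOK/SGD = 0.12287

1 NOK ÷ 0.074911 = 13.3492 JPY
13.3492 JPY × 0.0092042 = 0.122868 SGD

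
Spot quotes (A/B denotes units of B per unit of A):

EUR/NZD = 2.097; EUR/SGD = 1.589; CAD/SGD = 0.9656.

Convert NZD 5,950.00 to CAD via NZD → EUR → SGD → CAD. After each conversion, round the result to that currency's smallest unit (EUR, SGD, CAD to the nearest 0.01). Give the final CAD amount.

CAD 4,669.23

NZD 5,950.00 ÷ 2.097 = EUR 2,837.39
EUR 2,837.39 × 1.589 = SGD 4,508.61
SGD 4,508.61 ÷ 0.9656 = CAD 4,669.23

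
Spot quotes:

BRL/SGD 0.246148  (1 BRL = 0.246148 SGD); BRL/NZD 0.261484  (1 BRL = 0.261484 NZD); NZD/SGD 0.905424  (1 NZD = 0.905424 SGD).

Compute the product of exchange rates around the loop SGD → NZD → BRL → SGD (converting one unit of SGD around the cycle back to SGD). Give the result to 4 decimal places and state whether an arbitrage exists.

1.0397 (arbitrage exists)

Around SGD → NZD → BRL → SGD: 1 ÷ 0.905424 ÷ 0.261484 × 0.246148 = 1.039679
Product > 1; profitable direction is SGD → NZD → BRL → SGD.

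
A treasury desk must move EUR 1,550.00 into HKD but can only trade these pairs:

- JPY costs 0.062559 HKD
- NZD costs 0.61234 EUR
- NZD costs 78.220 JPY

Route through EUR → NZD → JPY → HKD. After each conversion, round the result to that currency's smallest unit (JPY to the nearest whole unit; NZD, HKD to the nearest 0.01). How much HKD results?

HKD 12,386.43

EUR 1,550.00 ÷ 0.61234 = NZD 2,531.27
NZD 2,531.27 × 78.220 = JPY 197,996
JPY 197,996 × 0.062559 = HKD 12,386.43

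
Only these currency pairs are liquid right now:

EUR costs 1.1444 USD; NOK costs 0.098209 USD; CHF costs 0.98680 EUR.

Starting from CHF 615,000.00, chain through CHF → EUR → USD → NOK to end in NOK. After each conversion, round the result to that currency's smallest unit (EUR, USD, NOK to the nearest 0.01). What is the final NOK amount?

CHF 615,000.00 × 0.98680 = EUR 606,882.00
EUR 606,882.00 × 1.1444 = USD 694,515.76
USD 694,515.76 ÷ 0.098209 = NOK 7,071,813.78

NOK 7,071,813.78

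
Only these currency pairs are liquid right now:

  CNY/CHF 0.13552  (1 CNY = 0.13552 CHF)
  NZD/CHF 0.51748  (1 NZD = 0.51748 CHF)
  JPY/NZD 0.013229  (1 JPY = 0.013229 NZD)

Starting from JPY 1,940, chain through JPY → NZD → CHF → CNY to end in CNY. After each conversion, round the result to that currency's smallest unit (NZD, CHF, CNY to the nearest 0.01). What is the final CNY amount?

CNY 97.99

JPY 1,940 × 0.013229 = NZD 25.66
NZD 25.66 × 0.51748 = CHF 13.28
CHF 13.28 ÷ 0.13552 = CNY 97.99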